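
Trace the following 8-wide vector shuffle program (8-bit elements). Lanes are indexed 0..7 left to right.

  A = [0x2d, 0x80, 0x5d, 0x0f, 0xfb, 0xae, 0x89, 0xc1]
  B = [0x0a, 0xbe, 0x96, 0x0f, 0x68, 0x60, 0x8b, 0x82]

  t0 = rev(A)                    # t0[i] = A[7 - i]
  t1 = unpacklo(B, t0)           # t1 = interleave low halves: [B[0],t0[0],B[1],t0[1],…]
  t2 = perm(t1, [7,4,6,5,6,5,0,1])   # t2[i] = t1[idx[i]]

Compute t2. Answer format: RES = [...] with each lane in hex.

  t0: c1 89 ae fb 0f 5d 80 2d
  t1: 0a c1 be 89 96 ae 0f fb
  t2: fb 96 0f ae 0f ae 0a c1

RES = [0xfb, 0x96, 0x0f, 0xae, 0x0f, 0xae, 0x0a, 0xc1]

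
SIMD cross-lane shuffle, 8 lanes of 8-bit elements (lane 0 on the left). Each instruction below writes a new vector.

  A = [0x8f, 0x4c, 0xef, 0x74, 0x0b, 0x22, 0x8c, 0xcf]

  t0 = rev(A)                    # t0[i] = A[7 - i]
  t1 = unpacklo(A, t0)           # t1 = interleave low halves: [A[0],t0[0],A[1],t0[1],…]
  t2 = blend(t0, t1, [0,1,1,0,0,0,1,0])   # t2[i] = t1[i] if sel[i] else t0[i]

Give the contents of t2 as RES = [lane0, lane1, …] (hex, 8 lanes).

RES = [ 0xcf  0xcf  0x4c  0x0b  0x74  0xef  0x74  0x8f ]

  t0: cf 8c 22 0b 74 ef 4c 8f
  t1: 8f cf 4c 8c ef 22 74 0b
  t2: cf cf 4c 0b 74 ef 74 8f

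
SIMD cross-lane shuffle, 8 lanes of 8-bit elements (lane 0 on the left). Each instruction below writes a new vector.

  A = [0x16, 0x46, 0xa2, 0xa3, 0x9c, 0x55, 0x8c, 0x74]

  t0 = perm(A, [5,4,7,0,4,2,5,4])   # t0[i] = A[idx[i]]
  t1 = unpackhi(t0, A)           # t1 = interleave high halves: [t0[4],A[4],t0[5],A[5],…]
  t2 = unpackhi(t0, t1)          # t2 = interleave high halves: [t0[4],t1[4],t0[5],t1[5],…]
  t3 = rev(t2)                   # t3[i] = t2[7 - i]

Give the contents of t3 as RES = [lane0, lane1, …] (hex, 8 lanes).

RES = [0x74, 0x9c, 0x9c, 0x55, 0x8c, 0xa2, 0x55, 0x9c]

→ t0 |55|9c|74|16|9c|a2|55|9c|
→ t1 |9c|9c|a2|55|55|8c|9c|74|
→ t2 |9c|55|a2|8c|55|9c|9c|74|
→ t3 |74|9c|9c|55|8c|a2|55|9c|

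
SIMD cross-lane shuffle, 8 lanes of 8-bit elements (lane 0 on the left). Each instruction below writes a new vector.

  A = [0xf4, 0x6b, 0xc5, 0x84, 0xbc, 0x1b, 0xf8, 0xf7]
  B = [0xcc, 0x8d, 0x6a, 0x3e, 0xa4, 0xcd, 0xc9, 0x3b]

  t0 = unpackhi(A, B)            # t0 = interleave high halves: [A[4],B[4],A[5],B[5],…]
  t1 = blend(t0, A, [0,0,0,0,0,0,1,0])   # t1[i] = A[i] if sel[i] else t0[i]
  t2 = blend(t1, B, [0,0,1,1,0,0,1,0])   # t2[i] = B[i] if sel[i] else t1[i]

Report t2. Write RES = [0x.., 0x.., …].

t0 = [0xbc, 0xa4, 0x1b, 0xcd, 0xf8, 0xc9, 0xf7, 0x3b]
t1 = [0xbc, 0xa4, 0x1b, 0xcd, 0xf8, 0xc9, 0xf8, 0x3b]
t2 = [0xbc, 0xa4, 0x6a, 0x3e, 0xf8, 0xc9, 0xc9, 0x3b]

RES = [0xbc, 0xa4, 0x6a, 0x3e, 0xf8, 0xc9, 0xc9, 0x3b]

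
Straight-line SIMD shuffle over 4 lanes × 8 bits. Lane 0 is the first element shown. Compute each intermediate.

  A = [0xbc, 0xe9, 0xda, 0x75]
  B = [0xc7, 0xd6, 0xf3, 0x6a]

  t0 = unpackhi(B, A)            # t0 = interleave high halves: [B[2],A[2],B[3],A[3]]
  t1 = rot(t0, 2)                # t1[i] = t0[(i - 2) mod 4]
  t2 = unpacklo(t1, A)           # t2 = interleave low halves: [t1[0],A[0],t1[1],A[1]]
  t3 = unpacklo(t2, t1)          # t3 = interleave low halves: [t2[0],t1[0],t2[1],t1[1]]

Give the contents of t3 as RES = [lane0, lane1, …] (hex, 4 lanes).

RES = [ 0x6a  0x6a  0xbc  0x75 ]

→ t0 |f3|da|6a|75|
→ t1 |6a|75|f3|da|
→ t2 |6a|bc|75|e9|
→ t3 |6a|6a|bc|75|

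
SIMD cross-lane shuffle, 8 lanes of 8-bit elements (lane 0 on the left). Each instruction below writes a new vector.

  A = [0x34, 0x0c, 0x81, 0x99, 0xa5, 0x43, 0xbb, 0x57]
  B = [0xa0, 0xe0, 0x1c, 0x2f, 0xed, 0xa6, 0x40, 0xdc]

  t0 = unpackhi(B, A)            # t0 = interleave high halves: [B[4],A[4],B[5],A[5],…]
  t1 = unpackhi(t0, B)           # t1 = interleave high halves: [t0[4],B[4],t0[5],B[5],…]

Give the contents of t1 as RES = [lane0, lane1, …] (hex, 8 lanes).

RES = [0x40, 0xed, 0xbb, 0xa6, 0xdc, 0x40, 0x57, 0xdc]

  t0: ed a5 a6 43 40 bb dc 57
  t1: 40 ed bb a6 dc 40 57 dc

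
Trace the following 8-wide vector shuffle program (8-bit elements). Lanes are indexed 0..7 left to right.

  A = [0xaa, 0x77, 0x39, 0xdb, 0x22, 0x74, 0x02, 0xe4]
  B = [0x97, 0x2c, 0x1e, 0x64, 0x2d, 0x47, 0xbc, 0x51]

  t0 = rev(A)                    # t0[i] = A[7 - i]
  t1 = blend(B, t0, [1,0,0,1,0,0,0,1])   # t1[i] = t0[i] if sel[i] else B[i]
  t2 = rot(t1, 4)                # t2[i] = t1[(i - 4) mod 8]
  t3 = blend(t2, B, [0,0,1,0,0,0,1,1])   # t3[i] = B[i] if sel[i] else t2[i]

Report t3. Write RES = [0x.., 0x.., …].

RES = [ 0x2d  0x47  0x1e  0xaa  0xe4  0x2c  0xbc  0x51 ]

→ t0 |e4|02|74|22|db|39|77|aa|
→ t1 |e4|2c|1e|22|2d|47|bc|aa|
→ t2 |2d|47|bc|aa|e4|2c|1e|22|
→ t3 |2d|47|1e|aa|e4|2c|bc|51|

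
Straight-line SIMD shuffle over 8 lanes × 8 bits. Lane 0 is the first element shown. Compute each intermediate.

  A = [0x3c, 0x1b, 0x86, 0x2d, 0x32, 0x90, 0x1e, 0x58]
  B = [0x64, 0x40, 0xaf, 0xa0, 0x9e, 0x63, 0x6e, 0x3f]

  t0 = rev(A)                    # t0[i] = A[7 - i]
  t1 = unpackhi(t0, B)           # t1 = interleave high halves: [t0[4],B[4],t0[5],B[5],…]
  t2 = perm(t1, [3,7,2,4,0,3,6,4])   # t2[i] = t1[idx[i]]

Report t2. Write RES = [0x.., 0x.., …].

RES = [ 0x63  0x3f  0x86  0x1b  0x2d  0x63  0x3c  0x1b ]

→ t0 |58|1e|90|32|2d|86|1b|3c|
→ t1 |2d|9e|86|63|1b|6e|3c|3f|
→ t2 |63|3f|86|1b|2d|63|3c|1b|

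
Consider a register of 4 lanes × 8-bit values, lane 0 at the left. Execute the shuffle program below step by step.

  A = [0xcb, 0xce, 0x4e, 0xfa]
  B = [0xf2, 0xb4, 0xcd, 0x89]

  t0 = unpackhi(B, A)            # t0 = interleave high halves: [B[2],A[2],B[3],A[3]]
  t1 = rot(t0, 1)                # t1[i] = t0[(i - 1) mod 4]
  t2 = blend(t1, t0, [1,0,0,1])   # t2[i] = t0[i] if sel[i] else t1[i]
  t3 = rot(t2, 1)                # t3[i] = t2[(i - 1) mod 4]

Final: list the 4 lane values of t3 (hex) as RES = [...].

RES = [0xfa, 0xcd, 0xcd, 0x4e]

t0 = [0xcd, 0x4e, 0x89, 0xfa]
t1 = [0xfa, 0xcd, 0x4e, 0x89]
t2 = [0xcd, 0xcd, 0x4e, 0xfa]
t3 = [0xfa, 0xcd, 0xcd, 0x4e]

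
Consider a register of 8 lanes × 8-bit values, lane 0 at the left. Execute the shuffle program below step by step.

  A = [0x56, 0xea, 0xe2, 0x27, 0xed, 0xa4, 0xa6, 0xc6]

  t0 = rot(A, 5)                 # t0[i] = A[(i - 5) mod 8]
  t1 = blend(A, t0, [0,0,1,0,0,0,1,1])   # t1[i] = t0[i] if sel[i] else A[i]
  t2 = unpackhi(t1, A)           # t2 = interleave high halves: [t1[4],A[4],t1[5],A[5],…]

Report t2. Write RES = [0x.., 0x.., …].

RES = [0xed, 0xed, 0xa4, 0xa4, 0xea, 0xa6, 0xe2, 0xc6]

  t0: 27 ed a4 a6 c6 56 ea e2
  t1: 56 ea a4 27 ed a4 ea e2
  t2: ed ed a4 a4 ea a6 e2 c6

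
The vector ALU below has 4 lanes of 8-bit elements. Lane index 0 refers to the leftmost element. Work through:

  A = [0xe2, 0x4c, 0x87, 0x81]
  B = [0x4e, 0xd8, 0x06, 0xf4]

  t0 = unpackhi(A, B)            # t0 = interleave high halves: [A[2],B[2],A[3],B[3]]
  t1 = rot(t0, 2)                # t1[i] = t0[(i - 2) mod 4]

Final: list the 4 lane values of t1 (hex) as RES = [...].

RES = [0x81, 0xf4, 0x87, 0x06]

  t0: 87 06 81 f4
  t1: 81 f4 87 06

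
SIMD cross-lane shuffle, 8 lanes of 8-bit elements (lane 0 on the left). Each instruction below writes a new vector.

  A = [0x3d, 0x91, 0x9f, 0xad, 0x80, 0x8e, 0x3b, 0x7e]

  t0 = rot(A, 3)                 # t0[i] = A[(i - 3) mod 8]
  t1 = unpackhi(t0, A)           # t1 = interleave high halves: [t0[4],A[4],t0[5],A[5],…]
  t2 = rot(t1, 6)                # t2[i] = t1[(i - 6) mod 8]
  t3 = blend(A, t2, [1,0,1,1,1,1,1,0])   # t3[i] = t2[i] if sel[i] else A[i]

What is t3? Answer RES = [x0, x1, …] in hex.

RES = [ 0x9f  0x91  0xad  0x3b  0x80  0x7e  0x91  0x7e ]

  t0: 8e 3b 7e 3d 91 9f ad 80
  t1: 91 80 9f 8e ad 3b 80 7e
  t2: 9f 8e ad 3b 80 7e 91 80
  t3: 9f 91 ad 3b 80 7e 91 7e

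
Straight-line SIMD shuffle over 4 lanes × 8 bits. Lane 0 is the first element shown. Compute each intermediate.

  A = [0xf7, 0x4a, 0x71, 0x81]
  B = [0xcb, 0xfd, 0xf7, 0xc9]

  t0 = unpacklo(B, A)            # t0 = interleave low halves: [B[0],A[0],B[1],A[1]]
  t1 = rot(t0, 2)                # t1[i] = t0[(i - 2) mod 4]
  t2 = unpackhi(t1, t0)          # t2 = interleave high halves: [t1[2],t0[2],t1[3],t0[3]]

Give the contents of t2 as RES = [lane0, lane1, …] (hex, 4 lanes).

RES = [ 0xcb  0xfd  0xf7  0x4a ]

  t0: cb f7 fd 4a
  t1: fd 4a cb f7
  t2: cb fd f7 4a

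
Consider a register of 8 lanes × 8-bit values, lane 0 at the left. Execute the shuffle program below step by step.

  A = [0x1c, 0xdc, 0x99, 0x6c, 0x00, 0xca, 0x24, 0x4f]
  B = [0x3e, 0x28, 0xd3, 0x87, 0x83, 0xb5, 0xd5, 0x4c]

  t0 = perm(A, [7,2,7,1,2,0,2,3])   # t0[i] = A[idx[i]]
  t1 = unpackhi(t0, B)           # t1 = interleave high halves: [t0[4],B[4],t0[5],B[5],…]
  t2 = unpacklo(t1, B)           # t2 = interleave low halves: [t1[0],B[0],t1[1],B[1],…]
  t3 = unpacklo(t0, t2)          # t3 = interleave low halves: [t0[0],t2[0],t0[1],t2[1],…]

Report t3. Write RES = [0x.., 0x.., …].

→ t0 |4f|99|4f|dc|99|1c|99|6c|
→ t1 |99|83|1c|b5|99|d5|6c|4c|
→ t2 |99|3e|83|28|1c|d3|b5|87|
→ t3 |4f|99|99|3e|4f|83|dc|28|

RES = [ 0x4f  0x99  0x99  0x3e  0x4f  0x83  0xdc  0x28 ]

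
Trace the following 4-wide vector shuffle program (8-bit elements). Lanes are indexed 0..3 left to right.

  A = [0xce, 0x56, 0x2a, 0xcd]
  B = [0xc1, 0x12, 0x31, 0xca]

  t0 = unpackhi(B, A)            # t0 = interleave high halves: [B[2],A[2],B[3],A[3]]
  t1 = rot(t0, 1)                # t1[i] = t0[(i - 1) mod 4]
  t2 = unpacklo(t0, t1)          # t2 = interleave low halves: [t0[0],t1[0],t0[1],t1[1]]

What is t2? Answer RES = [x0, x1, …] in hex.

RES = [0x31, 0xcd, 0x2a, 0x31]

  t0: 31 2a ca cd
  t1: cd 31 2a ca
  t2: 31 cd 2a 31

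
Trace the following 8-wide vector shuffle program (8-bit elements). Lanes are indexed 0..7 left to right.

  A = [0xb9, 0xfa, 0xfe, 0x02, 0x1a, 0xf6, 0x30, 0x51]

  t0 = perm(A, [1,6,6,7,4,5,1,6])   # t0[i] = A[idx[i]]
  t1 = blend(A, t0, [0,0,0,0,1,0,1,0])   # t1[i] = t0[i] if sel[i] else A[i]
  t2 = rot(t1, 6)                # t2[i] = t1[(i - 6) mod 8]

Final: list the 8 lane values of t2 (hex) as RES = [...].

  t0: fa 30 30 51 1a f6 fa 30
  t1: b9 fa fe 02 1a f6 fa 51
  t2: fe 02 1a f6 fa 51 b9 fa

RES = [ 0xfe  0x02  0x1a  0xf6  0xfa  0x51  0xb9  0xfa ]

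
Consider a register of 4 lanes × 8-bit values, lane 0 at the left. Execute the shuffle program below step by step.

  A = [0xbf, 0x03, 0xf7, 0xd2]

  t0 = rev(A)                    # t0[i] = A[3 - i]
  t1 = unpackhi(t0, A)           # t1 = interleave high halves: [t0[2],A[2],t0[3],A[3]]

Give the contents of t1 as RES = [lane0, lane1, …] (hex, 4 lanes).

  t0: d2 f7 03 bf
  t1: 03 f7 bf d2

RES = [ 0x03  0xf7  0xbf  0xd2 ]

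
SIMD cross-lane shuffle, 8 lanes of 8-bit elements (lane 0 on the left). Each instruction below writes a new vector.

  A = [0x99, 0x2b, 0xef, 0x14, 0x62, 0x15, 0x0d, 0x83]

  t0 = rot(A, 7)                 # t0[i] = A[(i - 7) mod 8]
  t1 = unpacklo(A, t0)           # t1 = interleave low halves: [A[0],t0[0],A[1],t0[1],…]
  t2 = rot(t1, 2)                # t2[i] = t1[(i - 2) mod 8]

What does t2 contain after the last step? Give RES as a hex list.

→ t0 |2b|ef|14|62|15|0d|83|99|
→ t1 |99|2b|2b|ef|ef|14|14|62|
→ t2 |14|62|99|2b|2b|ef|ef|14|

RES = [ 0x14  0x62  0x99  0x2b  0x2b  0xef  0xef  0x14 ]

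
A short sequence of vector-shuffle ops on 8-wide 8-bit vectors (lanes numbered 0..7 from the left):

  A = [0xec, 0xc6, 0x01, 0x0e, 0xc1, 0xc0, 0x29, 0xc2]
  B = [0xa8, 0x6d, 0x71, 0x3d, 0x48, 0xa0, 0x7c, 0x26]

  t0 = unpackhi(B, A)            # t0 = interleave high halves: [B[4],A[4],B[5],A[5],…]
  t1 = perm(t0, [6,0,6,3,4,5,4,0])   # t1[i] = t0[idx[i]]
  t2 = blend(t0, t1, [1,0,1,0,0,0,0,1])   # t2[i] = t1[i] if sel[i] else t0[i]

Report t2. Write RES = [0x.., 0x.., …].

t0 = [0x48, 0xc1, 0xa0, 0xc0, 0x7c, 0x29, 0x26, 0xc2]
t1 = [0x26, 0x48, 0x26, 0xc0, 0x7c, 0x29, 0x7c, 0x48]
t2 = [0x26, 0xc1, 0x26, 0xc0, 0x7c, 0x29, 0x26, 0x48]

RES = [0x26, 0xc1, 0x26, 0xc0, 0x7c, 0x29, 0x26, 0x48]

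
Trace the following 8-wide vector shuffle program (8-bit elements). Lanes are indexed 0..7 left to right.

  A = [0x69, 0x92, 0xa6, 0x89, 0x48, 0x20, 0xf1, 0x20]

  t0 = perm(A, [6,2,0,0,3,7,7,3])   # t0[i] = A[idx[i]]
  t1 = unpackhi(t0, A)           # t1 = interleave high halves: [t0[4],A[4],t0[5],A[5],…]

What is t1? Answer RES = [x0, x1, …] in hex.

t0 = [0xf1, 0xa6, 0x69, 0x69, 0x89, 0x20, 0x20, 0x89]
t1 = [0x89, 0x48, 0x20, 0x20, 0x20, 0xf1, 0x89, 0x20]

RES = [0x89, 0x48, 0x20, 0x20, 0x20, 0xf1, 0x89, 0x20]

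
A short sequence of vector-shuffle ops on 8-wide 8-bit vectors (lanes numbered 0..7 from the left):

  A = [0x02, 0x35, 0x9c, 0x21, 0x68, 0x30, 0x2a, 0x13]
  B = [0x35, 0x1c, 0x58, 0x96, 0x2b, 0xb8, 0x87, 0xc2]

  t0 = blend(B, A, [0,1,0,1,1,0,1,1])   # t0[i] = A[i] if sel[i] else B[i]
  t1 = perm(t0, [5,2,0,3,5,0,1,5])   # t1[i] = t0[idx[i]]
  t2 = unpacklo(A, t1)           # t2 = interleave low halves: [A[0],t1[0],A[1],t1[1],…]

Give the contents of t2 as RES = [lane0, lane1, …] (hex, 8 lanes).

RES = [ 0x02  0xb8  0x35  0x58  0x9c  0x35  0x21  0x21 ]

  t0: 35 35 58 21 68 b8 2a 13
  t1: b8 58 35 21 b8 35 35 b8
  t2: 02 b8 35 58 9c 35 21 21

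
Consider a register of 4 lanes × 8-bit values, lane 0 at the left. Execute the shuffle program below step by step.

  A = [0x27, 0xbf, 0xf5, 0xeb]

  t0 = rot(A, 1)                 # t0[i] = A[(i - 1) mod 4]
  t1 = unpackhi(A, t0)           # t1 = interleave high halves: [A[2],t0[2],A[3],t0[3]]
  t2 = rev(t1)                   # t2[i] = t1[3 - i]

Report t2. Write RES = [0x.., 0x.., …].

RES = [0xf5, 0xeb, 0xbf, 0xf5]

t0 = [0xeb, 0x27, 0xbf, 0xf5]
t1 = [0xf5, 0xbf, 0xeb, 0xf5]
t2 = [0xf5, 0xeb, 0xbf, 0xf5]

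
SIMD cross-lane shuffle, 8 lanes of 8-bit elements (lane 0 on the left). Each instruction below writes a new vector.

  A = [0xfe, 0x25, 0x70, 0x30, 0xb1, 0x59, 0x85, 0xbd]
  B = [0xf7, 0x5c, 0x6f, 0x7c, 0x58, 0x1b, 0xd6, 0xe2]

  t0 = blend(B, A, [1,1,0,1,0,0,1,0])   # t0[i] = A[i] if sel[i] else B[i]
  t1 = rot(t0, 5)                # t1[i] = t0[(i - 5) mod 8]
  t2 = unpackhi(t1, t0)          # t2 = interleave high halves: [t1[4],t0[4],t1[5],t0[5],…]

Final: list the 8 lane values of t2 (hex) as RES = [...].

RES = [ 0xe2  0x58  0xfe  0x1b  0x25  0x85  0x6f  0xe2 ]

  t0: fe 25 6f 30 58 1b 85 e2
  t1: 30 58 1b 85 e2 fe 25 6f
  t2: e2 58 fe 1b 25 85 6f e2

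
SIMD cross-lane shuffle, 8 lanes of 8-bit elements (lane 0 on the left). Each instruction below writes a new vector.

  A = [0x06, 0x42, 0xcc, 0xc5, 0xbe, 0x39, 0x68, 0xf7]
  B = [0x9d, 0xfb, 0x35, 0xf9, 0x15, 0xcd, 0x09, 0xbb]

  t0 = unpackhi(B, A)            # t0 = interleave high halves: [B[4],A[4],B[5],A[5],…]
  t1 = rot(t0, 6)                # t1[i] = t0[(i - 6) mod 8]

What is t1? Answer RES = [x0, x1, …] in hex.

→ t0 |15|be|cd|39|09|68|bb|f7|
→ t1 |cd|39|09|68|bb|f7|15|be|

RES = [ 0xcd  0x39  0x09  0x68  0xbb  0xf7  0x15  0xbe ]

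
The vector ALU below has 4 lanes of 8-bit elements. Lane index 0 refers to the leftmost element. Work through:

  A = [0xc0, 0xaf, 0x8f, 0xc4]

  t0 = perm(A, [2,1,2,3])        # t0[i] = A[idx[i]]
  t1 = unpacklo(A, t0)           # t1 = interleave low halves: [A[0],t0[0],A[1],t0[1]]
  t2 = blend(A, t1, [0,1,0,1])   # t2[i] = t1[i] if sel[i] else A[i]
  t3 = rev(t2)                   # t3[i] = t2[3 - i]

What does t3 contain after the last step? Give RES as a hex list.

RES = [0xaf, 0x8f, 0x8f, 0xc0]

t0 = [0x8f, 0xaf, 0x8f, 0xc4]
t1 = [0xc0, 0x8f, 0xaf, 0xaf]
t2 = [0xc0, 0x8f, 0x8f, 0xaf]
t3 = [0xaf, 0x8f, 0x8f, 0xc0]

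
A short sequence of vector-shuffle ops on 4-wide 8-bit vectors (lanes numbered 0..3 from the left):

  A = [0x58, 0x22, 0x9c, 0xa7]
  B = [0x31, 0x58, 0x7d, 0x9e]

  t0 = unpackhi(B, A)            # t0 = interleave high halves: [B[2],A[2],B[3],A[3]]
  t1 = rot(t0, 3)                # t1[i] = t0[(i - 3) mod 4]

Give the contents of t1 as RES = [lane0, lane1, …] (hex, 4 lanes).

RES = [ 0x9c  0x9e  0xa7  0x7d ]

→ t0 |7d|9c|9e|a7|
→ t1 |9c|9e|a7|7d|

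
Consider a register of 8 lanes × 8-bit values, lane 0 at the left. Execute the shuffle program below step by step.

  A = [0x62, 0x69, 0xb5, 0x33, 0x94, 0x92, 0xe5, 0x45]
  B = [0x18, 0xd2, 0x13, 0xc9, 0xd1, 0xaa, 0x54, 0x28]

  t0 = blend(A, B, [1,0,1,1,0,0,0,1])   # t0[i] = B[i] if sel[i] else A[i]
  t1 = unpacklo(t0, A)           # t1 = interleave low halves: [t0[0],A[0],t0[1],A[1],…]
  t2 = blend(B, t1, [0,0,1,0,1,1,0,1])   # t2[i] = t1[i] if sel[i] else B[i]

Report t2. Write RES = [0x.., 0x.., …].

RES = [0x18, 0xd2, 0x69, 0xc9, 0x13, 0xb5, 0x54, 0x33]

→ t0 |18|69|13|c9|94|92|e5|28|
→ t1 |18|62|69|69|13|b5|c9|33|
→ t2 |18|d2|69|c9|13|b5|54|33|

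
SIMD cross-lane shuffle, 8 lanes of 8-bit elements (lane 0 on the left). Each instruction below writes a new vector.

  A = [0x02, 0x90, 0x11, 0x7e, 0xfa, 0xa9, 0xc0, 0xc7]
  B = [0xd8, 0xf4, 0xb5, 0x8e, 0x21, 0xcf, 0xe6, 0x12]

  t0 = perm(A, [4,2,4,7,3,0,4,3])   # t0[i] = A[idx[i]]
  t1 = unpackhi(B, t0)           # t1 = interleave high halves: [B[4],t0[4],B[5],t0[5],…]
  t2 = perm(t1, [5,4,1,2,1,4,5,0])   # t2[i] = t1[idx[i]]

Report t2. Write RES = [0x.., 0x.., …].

t0 = [0xfa, 0x11, 0xfa, 0xc7, 0x7e, 0x02, 0xfa, 0x7e]
t1 = [0x21, 0x7e, 0xcf, 0x02, 0xe6, 0xfa, 0x12, 0x7e]
t2 = [0xfa, 0xe6, 0x7e, 0xcf, 0x7e, 0xe6, 0xfa, 0x21]

RES = [0xfa, 0xe6, 0x7e, 0xcf, 0x7e, 0xe6, 0xfa, 0x21]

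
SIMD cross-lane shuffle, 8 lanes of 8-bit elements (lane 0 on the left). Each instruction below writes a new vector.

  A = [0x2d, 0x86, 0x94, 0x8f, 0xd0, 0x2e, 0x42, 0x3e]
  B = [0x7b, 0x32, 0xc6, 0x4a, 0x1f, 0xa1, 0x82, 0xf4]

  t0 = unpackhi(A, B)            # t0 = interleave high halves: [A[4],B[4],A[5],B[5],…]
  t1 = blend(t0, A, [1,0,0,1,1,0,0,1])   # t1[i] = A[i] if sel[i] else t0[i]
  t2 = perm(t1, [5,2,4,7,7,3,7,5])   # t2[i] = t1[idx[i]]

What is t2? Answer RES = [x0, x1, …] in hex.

  t0: d0 1f 2e a1 42 82 3e f4
  t1: 2d 1f 2e 8f d0 82 3e 3e
  t2: 82 2e d0 3e 3e 8f 3e 82

RES = [0x82, 0x2e, 0xd0, 0x3e, 0x3e, 0x8f, 0x3e, 0x82]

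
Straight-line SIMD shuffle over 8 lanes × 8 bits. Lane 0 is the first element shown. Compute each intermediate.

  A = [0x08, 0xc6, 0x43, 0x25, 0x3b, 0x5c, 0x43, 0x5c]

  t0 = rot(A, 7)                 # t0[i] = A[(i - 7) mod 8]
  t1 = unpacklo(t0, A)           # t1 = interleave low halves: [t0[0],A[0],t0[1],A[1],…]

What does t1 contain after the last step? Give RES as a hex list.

→ t0 |c6|43|25|3b|5c|43|5c|08|
→ t1 |c6|08|43|c6|25|43|3b|25|

RES = [0xc6, 0x08, 0x43, 0xc6, 0x25, 0x43, 0x3b, 0x25]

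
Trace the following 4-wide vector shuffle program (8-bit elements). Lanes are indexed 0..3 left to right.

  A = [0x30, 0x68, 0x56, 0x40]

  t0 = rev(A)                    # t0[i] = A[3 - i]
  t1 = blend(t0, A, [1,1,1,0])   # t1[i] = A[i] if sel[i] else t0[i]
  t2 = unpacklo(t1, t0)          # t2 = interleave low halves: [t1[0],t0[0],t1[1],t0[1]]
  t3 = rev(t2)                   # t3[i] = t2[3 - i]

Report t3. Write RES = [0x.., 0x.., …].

→ t0 |40|56|68|30|
→ t1 |30|68|56|30|
→ t2 |30|40|68|56|
→ t3 |56|68|40|30|

RES = [0x56, 0x68, 0x40, 0x30]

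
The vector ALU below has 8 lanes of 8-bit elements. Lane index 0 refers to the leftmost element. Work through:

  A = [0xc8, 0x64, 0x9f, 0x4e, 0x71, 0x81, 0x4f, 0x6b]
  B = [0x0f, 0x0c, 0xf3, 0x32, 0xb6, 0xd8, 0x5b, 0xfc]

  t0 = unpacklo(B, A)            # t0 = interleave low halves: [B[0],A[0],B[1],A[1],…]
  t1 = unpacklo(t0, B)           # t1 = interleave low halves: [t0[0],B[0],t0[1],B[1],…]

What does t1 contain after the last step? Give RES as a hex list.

  t0: 0f c8 0c 64 f3 9f 32 4e
  t1: 0f 0f c8 0c 0c f3 64 32

RES = [0x0f, 0x0f, 0xc8, 0x0c, 0x0c, 0xf3, 0x64, 0x32]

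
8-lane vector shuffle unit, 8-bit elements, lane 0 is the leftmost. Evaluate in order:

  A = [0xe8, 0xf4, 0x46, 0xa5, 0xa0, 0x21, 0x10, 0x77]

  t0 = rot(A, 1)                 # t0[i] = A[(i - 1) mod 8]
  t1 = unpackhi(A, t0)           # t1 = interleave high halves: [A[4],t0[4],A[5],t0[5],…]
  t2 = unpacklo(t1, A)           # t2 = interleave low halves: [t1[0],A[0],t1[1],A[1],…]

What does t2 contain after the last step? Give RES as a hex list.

RES = [ 0xa0  0xe8  0xa5  0xf4  0x21  0x46  0xa0  0xa5 ]

t0 = [0x77, 0xe8, 0xf4, 0x46, 0xa5, 0xa0, 0x21, 0x10]
t1 = [0xa0, 0xa5, 0x21, 0xa0, 0x10, 0x21, 0x77, 0x10]
t2 = [0xa0, 0xe8, 0xa5, 0xf4, 0x21, 0x46, 0xa0, 0xa5]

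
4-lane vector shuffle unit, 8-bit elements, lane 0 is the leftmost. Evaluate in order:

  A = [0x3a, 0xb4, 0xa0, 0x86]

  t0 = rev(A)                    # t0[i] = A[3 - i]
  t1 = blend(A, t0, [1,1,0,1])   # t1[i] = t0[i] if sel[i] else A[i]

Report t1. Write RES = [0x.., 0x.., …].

→ t0 |86|a0|b4|3a|
→ t1 |86|a0|a0|3a|

RES = [0x86, 0xa0, 0xa0, 0x3a]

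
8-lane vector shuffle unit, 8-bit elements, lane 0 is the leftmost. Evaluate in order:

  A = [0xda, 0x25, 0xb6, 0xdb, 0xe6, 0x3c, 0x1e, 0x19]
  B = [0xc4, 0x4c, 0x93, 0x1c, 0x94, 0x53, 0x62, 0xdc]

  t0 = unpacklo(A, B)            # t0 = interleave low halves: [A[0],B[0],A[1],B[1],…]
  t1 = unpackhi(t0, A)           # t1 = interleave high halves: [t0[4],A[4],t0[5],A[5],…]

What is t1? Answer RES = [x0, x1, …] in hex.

RES = [ 0xb6  0xe6  0x93  0x3c  0xdb  0x1e  0x1c  0x19 ]

t0 = [0xda, 0xc4, 0x25, 0x4c, 0xb6, 0x93, 0xdb, 0x1c]
t1 = [0xb6, 0xe6, 0x93, 0x3c, 0xdb, 0x1e, 0x1c, 0x19]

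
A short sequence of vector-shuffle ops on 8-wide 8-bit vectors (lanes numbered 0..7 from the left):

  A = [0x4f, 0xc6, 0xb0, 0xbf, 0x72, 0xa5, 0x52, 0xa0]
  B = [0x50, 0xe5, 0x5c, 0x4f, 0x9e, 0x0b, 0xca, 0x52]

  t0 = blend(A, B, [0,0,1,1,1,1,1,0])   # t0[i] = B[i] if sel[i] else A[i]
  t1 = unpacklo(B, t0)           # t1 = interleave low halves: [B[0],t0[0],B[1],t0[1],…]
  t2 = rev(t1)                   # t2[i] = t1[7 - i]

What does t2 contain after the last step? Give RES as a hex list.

t0 = [0x4f, 0xc6, 0x5c, 0x4f, 0x9e, 0x0b, 0xca, 0xa0]
t1 = [0x50, 0x4f, 0xe5, 0xc6, 0x5c, 0x5c, 0x4f, 0x4f]
t2 = [0x4f, 0x4f, 0x5c, 0x5c, 0xc6, 0xe5, 0x4f, 0x50]

RES = [ 0x4f  0x4f  0x5c  0x5c  0xc6  0xe5  0x4f  0x50 ]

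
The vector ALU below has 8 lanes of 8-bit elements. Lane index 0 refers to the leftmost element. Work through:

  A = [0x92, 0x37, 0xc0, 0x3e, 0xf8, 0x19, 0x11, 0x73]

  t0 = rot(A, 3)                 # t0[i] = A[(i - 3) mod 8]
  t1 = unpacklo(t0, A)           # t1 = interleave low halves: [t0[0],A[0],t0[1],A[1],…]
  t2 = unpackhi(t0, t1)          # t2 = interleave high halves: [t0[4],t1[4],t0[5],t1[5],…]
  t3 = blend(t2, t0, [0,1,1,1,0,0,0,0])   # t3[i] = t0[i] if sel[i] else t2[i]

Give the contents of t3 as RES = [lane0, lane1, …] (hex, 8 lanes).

RES = [ 0x37  0x11  0x73  0x92  0x3e  0x92  0xf8  0x3e ]

t0 = [0x19, 0x11, 0x73, 0x92, 0x37, 0xc0, 0x3e, 0xf8]
t1 = [0x19, 0x92, 0x11, 0x37, 0x73, 0xc0, 0x92, 0x3e]
t2 = [0x37, 0x73, 0xc0, 0xc0, 0x3e, 0x92, 0xf8, 0x3e]
t3 = [0x37, 0x11, 0x73, 0x92, 0x3e, 0x92, 0xf8, 0x3e]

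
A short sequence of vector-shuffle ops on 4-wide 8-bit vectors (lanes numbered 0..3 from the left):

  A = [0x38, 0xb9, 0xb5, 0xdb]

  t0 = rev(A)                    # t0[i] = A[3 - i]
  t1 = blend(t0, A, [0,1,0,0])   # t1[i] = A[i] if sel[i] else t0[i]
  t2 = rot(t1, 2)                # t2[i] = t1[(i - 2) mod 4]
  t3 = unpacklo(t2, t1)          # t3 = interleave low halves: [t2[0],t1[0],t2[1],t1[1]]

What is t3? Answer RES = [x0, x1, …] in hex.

→ t0 |db|b5|b9|38|
→ t1 |db|b9|b9|38|
→ t2 |b9|38|db|b9|
→ t3 |b9|db|38|b9|

RES = [ 0xb9  0xdb  0x38  0xb9 ]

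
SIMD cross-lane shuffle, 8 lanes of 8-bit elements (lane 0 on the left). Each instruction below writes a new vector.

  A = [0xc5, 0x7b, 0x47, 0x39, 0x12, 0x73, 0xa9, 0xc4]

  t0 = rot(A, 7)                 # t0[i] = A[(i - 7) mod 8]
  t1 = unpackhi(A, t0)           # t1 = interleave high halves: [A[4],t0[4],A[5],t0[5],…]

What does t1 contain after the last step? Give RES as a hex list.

→ t0 |7b|47|39|12|73|a9|c4|c5|
→ t1 |12|73|73|a9|a9|c4|c4|c5|

RES = [0x12, 0x73, 0x73, 0xa9, 0xa9, 0xc4, 0xc4, 0xc5]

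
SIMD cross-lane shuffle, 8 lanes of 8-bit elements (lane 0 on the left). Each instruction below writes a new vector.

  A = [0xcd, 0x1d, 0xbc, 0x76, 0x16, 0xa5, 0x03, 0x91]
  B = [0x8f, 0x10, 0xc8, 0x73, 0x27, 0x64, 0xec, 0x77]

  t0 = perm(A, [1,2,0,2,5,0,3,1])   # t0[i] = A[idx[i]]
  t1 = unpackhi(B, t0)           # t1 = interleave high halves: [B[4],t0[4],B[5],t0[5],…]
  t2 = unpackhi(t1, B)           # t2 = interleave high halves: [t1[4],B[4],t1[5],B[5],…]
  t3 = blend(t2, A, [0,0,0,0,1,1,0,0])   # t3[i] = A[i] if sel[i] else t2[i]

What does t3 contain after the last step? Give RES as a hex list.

RES = [ 0xec  0x27  0x76  0x64  0x16  0xa5  0x1d  0x77 ]

  t0: 1d bc cd bc a5 cd 76 1d
  t1: 27 a5 64 cd ec 76 77 1d
  t2: ec 27 76 64 77 ec 1d 77
  t3: ec 27 76 64 16 a5 1d 77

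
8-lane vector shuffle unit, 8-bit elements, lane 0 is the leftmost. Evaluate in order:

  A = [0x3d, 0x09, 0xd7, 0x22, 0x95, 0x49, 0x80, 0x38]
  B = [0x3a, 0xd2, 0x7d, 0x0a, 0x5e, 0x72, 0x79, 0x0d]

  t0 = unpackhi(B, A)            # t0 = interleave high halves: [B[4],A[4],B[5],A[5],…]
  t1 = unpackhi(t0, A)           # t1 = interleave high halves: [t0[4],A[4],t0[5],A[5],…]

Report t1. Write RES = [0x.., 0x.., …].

  t0: 5e 95 72 49 79 80 0d 38
  t1: 79 95 80 49 0d 80 38 38

RES = [0x79, 0x95, 0x80, 0x49, 0x0d, 0x80, 0x38, 0x38]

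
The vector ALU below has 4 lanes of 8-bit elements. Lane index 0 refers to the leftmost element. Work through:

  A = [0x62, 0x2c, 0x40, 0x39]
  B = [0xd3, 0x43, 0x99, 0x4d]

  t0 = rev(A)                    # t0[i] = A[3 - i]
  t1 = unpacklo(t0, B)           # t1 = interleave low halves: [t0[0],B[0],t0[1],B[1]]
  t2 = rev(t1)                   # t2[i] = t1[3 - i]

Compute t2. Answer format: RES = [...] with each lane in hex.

RES = [ 0x43  0x40  0xd3  0x39 ]

  t0: 39 40 2c 62
  t1: 39 d3 40 43
  t2: 43 40 d3 39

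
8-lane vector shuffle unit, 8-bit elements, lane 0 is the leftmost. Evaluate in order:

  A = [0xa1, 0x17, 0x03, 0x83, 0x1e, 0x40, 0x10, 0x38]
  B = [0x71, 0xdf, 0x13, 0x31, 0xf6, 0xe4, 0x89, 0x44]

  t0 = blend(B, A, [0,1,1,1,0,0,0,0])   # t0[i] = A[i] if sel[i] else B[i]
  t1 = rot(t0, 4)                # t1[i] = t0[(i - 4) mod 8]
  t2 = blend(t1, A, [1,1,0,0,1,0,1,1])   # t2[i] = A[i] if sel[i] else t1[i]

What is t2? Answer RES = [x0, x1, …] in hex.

t0 = [0x71, 0x17, 0x03, 0x83, 0xf6, 0xe4, 0x89, 0x44]
t1 = [0xf6, 0xe4, 0x89, 0x44, 0x71, 0x17, 0x03, 0x83]
t2 = [0xa1, 0x17, 0x89, 0x44, 0x1e, 0x17, 0x10, 0x38]

RES = [0xa1, 0x17, 0x89, 0x44, 0x1e, 0x17, 0x10, 0x38]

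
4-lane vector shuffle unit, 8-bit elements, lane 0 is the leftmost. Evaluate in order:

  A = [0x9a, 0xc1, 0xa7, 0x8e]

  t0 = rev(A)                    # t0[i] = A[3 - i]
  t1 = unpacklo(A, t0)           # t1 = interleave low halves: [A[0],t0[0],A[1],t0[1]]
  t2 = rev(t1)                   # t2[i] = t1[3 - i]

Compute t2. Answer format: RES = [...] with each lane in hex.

RES = [0xa7, 0xc1, 0x8e, 0x9a]

  t0: 8e a7 c1 9a
  t1: 9a 8e c1 a7
  t2: a7 c1 8e 9a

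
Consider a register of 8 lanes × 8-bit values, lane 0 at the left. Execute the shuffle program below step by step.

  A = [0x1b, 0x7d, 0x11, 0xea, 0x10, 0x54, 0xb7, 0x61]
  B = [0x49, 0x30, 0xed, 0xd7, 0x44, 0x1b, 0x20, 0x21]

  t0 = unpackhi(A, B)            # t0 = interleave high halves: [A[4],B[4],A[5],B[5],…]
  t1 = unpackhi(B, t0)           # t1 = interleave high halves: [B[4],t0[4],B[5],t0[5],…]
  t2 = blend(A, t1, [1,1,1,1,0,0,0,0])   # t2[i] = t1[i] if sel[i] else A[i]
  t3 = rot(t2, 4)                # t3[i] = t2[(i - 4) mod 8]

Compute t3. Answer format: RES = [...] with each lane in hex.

t0 = [0x10, 0x44, 0x54, 0x1b, 0xb7, 0x20, 0x61, 0x21]
t1 = [0x44, 0xb7, 0x1b, 0x20, 0x20, 0x61, 0x21, 0x21]
t2 = [0x44, 0xb7, 0x1b, 0x20, 0x10, 0x54, 0xb7, 0x61]
t3 = [0x10, 0x54, 0xb7, 0x61, 0x44, 0xb7, 0x1b, 0x20]

RES = [ 0x10  0x54  0xb7  0x61  0x44  0xb7  0x1b  0x20 ]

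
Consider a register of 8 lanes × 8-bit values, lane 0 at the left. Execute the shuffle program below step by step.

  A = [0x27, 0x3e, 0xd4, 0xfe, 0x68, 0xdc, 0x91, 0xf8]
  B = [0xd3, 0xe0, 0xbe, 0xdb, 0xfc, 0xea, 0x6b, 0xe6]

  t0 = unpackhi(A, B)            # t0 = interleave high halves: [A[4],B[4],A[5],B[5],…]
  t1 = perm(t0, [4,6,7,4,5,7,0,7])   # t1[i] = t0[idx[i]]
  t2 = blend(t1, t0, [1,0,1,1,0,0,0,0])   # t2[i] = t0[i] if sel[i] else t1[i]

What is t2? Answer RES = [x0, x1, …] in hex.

RES = [0x68, 0xf8, 0xdc, 0xea, 0x6b, 0xe6, 0x68, 0xe6]

t0 = [0x68, 0xfc, 0xdc, 0xea, 0x91, 0x6b, 0xf8, 0xe6]
t1 = [0x91, 0xf8, 0xe6, 0x91, 0x6b, 0xe6, 0x68, 0xe6]
t2 = [0x68, 0xf8, 0xdc, 0xea, 0x6b, 0xe6, 0x68, 0xe6]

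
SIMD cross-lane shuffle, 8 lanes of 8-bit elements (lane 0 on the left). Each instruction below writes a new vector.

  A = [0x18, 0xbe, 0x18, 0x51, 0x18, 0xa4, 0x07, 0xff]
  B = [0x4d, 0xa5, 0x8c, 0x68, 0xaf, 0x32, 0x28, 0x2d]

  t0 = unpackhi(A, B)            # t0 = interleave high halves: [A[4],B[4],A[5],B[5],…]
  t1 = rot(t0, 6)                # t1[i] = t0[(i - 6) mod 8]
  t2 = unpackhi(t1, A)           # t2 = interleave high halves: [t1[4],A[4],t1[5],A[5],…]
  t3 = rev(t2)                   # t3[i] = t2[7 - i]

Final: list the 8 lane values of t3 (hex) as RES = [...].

RES = [0xff, 0xaf, 0x07, 0x18, 0xa4, 0x2d, 0x18, 0xff]

t0 = [0x18, 0xaf, 0xa4, 0x32, 0x07, 0x28, 0xff, 0x2d]
t1 = [0xa4, 0x32, 0x07, 0x28, 0xff, 0x2d, 0x18, 0xaf]
t2 = [0xff, 0x18, 0x2d, 0xa4, 0x18, 0x07, 0xaf, 0xff]
t3 = [0xff, 0xaf, 0x07, 0x18, 0xa4, 0x2d, 0x18, 0xff]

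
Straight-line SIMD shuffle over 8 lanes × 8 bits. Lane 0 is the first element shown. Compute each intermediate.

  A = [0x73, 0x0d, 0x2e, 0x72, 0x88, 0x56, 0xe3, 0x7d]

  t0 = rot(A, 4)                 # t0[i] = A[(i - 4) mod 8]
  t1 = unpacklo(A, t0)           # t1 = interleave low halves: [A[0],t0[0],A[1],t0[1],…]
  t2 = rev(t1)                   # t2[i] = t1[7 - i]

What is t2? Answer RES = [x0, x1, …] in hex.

RES = [0x7d, 0x72, 0xe3, 0x2e, 0x56, 0x0d, 0x88, 0x73]

t0 = [0x88, 0x56, 0xe3, 0x7d, 0x73, 0x0d, 0x2e, 0x72]
t1 = [0x73, 0x88, 0x0d, 0x56, 0x2e, 0xe3, 0x72, 0x7d]
t2 = [0x7d, 0x72, 0xe3, 0x2e, 0x56, 0x0d, 0x88, 0x73]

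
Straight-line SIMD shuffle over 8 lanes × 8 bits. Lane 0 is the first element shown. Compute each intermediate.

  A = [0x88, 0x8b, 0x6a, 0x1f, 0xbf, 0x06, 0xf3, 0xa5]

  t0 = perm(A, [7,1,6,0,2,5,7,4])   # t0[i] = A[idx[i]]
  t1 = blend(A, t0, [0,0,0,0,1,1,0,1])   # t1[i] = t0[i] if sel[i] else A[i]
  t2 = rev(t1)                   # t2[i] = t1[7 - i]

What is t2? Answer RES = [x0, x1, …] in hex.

→ t0 |a5|8b|f3|88|6a|06|a5|bf|
→ t1 |88|8b|6a|1f|6a|06|f3|bf|
→ t2 |bf|f3|06|6a|1f|6a|8b|88|

RES = [ 0xbf  0xf3  0x06  0x6a  0x1f  0x6a  0x8b  0x88 ]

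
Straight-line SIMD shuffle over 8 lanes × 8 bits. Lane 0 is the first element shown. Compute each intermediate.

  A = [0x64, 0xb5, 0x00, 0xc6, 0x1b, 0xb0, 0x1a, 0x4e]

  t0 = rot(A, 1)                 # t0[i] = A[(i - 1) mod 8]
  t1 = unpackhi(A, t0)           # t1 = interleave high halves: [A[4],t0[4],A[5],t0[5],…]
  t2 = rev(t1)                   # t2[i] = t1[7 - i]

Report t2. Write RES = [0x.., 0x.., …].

→ t0 |4e|64|b5|00|c6|1b|b0|1a|
→ t1 |1b|c6|b0|1b|1a|b0|4e|1a|
→ t2 |1a|4e|b0|1a|1b|b0|c6|1b|

RES = [0x1a, 0x4e, 0xb0, 0x1a, 0x1b, 0xb0, 0xc6, 0x1b]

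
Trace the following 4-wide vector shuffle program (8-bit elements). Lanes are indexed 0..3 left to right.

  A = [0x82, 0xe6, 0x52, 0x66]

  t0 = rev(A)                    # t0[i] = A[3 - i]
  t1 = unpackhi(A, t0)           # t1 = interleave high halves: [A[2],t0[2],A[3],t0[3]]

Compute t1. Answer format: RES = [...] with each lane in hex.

RES = [ 0x52  0xe6  0x66  0x82 ]

  t0: 66 52 e6 82
  t1: 52 e6 66 82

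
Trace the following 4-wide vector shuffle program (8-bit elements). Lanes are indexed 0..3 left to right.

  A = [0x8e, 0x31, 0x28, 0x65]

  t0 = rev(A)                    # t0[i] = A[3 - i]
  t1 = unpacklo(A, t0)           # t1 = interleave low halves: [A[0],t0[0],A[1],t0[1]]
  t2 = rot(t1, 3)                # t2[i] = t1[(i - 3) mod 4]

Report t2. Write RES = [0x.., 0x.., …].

RES = [0x65, 0x31, 0x28, 0x8e]

→ t0 |65|28|31|8e|
→ t1 |8e|65|31|28|
→ t2 |65|31|28|8e|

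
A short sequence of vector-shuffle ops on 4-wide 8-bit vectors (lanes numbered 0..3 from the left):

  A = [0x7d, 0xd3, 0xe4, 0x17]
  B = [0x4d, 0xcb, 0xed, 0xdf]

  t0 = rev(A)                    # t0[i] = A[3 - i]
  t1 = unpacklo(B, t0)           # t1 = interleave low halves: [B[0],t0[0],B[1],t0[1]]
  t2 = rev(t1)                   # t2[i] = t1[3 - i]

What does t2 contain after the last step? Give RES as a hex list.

RES = [0xe4, 0xcb, 0x17, 0x4d]

  t0: 17 e4 d3 7d
  t1: 4d 17 cb e4
  t2: e4 cb 17 4d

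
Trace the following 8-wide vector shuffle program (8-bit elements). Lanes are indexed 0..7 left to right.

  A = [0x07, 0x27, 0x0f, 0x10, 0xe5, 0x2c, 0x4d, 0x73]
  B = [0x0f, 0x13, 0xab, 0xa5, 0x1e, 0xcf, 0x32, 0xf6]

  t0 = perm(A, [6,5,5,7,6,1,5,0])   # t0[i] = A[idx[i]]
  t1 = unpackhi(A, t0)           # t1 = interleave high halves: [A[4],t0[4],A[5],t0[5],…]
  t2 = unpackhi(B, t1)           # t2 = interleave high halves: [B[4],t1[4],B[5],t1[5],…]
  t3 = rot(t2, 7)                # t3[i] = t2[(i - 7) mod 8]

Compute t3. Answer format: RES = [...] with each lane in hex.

RES = [ 0x4d  0xcf  0x2c  0x32  0x73  0xf6  0x07  0x1e ]

t0 = [0x4d, 0x2c, 0x2c, 0x73, 0x4d, 0x27, 0x2c, 0x07]
t1 = [0xe5, 0x4d, 0x2c, 0x27, 0x4d, 0x2c, 0x73, 0x07]
t2 = [0x1e, 0x4d, 0xcf, 0x2c, 0x32, 0x73, 0xf6, 0x07]
t3 = [0x4d, 0xcf, 0x2c, 0x32, 0x73, 0xf6, 0x07, 0x1e]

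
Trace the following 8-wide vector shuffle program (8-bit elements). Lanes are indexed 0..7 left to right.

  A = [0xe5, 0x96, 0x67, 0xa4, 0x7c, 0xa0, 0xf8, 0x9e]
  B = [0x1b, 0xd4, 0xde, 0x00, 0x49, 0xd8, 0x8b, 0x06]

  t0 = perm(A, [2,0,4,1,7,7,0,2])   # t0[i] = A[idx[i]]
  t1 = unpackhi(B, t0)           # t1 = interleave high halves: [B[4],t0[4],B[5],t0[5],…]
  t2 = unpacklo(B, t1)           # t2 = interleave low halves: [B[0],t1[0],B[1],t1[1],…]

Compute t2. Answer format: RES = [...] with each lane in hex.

  t0: 67 e5 7c 96 9e 9e e5 67
  t1: 49 9e d8 9e 8b e5 06 67
  t2: 1b 49 d4 9e de d8 00 9e

RES = [0x1b, 0x49, 0xd4, 0x9e, 0xde, 0xd8, 0x00, 0x9e]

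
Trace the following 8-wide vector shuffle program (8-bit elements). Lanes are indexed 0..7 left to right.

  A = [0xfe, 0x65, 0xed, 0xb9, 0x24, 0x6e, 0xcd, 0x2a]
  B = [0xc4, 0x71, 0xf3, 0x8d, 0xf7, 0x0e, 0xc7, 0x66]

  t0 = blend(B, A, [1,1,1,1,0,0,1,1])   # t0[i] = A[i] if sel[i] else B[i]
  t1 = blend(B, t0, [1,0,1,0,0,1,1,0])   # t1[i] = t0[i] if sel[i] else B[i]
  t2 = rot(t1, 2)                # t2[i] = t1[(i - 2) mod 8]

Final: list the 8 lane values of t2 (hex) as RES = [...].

→ t0 |fe|65|ed|b9|f7|0e|cd|2a|
→ t1 |fe|71|ed|8d|f7|0e|cd|66|
→ t2 |cd|66|fe|71|ed|8d|f7|0e|

RES = [ 0xcd  0x66  0xfe  0x71  0xed  0x8d  0xf7  0x0e ]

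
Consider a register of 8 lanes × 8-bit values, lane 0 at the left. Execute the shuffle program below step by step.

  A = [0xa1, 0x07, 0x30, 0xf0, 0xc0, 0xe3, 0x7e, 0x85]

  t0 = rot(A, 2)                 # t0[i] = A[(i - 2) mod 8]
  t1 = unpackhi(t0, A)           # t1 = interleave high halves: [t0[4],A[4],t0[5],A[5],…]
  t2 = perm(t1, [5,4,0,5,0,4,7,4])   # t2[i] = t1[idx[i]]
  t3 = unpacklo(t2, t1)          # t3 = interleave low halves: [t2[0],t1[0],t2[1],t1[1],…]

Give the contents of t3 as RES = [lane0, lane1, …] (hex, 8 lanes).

  t0: 7e 85 a1 07 30 f0 c0 e3
  t1: 30 c0 f0 e3 c0 7e e3 85
  t2: 7e c0 30 7e 30 c0 85 c0
  t3: 7e 30 c0 c0 30 f0 7e e3

RES = [0x7e, 0x30, 0xc0, 0xc0, 0x30, 0xf0, 0x7e, 0xe3]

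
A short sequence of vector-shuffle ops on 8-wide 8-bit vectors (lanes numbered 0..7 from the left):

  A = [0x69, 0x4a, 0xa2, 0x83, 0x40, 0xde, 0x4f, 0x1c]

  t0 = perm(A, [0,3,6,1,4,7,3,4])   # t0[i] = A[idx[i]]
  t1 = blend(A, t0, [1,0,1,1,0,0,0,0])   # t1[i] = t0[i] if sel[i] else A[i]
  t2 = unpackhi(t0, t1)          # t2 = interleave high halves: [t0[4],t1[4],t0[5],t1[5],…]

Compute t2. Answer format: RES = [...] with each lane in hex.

t0 = [0x69, 0x83, 0x4f, 0x4a, 0x40, 0x1c, 0x83, 0x40]
t1 = [0x69, 0x4a, 0x4f, 0x4a, 0x40, 0xde, 0x4f, 0x1c]
t2 = [0x40, 0x40, 0x1c, 0xde, 0x83, 0x4f, 0x40, 0x1c]

RES = [0x40, 0x40, 0x1c, 0xde, 0x83, 0x4f, 0x40, 0x1c]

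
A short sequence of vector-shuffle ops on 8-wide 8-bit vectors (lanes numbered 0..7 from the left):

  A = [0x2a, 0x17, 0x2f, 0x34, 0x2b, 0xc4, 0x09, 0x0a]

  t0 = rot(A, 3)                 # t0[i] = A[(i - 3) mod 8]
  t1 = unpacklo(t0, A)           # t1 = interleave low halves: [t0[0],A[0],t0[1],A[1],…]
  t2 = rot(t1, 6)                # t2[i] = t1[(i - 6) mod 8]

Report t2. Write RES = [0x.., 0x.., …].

  t0: c4 09 0a 2a 17 2f 34 2b
  t1: c4 2a 09 17 0a 2f 2a 34
  t2: 09 17 0a 2f 2a 34 c4 2a

RES = [0x09, 0x17, 0x0a, 0x2f, 0x2a, 0x34, 0xc4, 0x2a]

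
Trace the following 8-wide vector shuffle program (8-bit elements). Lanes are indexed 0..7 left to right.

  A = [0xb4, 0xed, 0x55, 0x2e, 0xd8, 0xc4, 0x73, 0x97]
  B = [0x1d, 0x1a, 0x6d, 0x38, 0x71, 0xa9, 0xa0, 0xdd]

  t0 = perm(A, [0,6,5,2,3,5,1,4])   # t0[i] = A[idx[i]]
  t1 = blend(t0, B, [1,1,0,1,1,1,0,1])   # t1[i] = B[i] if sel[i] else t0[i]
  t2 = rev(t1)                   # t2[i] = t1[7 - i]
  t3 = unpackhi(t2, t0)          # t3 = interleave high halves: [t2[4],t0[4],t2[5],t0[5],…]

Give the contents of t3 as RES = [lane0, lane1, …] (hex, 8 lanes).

→ t0 |b4|73|c4|55|2e|c4|ed|d8|
→ t1 |1d|1a|c4|38|71|a9|ed|dd|
→ t2 |dd|ed|a9|71|38|c4|1a|1d|
→ t3 |38|2e|c4|c4|1a|ed|1d|d8|

RES = [0x38, 0x2e, 0xc4, 0xc4, 0x1a, 0xed, 0x1d, 0xd8]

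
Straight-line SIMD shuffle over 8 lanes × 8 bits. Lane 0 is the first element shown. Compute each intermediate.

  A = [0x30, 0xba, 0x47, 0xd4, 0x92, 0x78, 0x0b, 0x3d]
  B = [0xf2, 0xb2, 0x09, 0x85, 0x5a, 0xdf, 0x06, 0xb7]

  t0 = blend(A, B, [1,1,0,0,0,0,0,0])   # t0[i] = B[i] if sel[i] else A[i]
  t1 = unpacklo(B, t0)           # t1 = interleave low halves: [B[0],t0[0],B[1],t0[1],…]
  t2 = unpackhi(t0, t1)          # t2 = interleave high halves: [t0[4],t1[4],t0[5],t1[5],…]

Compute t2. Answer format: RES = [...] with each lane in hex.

RES = [0x92, 0x09, 0x78, 0x47, 0x0b, 0x85, 0x3d, 0xd4]

t0 = [0xf2, 0xb2, 0x47, 0xd4, 0x92, 0x78, 0x0b, 0x3d]
t1 = [0xf2, 0xf2, 0xb2, 0xb2, 0x09, 0x47, 0x85, 0xd4]
t2 = [0x92, 0x09, 0x78, 0x47, 0x0b, 0x85, 0x3d, 0xd4]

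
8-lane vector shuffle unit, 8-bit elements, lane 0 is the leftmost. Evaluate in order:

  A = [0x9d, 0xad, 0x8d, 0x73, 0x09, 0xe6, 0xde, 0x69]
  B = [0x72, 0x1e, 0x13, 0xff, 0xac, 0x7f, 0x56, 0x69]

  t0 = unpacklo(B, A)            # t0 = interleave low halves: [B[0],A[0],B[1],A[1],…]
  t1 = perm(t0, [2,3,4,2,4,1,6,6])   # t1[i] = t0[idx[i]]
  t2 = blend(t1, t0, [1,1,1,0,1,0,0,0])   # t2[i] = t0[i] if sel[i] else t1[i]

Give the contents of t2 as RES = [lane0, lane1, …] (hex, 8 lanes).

RES = [0x72, 0x9d, 0x1e, 0x1e, 0x13, 0x9d, 0xff, 0xff]

→ t0 |72|9d|1e|ad|13|8d|ff|73|
→ t1 |1e|ad|13|1e|13|9d|ff|ff|
→ t2 |72|9d|1e|1e|13|9d|ff|ff|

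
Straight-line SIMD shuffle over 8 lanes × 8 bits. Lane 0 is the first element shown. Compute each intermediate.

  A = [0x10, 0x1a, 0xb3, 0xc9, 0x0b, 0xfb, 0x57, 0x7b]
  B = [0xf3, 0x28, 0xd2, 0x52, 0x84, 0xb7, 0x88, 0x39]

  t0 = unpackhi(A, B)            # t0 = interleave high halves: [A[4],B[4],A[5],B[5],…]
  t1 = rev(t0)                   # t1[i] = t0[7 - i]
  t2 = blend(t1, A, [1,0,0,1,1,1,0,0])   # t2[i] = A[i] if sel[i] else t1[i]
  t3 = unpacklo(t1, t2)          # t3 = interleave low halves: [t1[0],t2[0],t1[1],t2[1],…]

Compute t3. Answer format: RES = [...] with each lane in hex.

RES = [ 0x39  0x10  0x7b  0x7b  0x88  0x88  0x57  0xc9 ]

t0 = [0x0b, 0x84, 0xfb, 0xb7, 0x57, 0x88, 0x7b, 0x39]
t1 = [0x39, 0x7b, 0x88, 0x57, 0xb7, 0xfb, 0x84, 0x0b]
t2 = [0x10, 0x7b, 0x88, 0xc9, 0x0b, 0xfb, 0x84, 0x0b]
t3 = [0x39, 0x10, 0x7b, 0x7b, 0x88, 0x88, 0x57, 0xc9]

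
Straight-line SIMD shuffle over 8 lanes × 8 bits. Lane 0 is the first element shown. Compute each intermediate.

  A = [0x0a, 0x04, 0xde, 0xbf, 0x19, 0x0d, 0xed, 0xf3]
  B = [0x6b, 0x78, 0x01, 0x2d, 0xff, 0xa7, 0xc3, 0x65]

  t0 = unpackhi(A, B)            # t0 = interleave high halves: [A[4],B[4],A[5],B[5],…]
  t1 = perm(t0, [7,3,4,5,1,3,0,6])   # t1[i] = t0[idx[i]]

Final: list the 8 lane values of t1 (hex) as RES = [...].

  t0: 19 ff 0d a7 ed c3 f3 65
  t1: 65 a7 ed c3 ff a7 19 f3

RES = [ 0x65  0xa7  0xed  0xc3  0xff  0xa7  0x19  0xf3 ]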